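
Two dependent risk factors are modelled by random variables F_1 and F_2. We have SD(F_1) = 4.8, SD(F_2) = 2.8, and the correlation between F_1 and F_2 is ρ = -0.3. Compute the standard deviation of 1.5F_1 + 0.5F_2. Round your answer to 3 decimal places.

V(F_1) = (4.8)² = 23.04;  V(F_2) = (2.8)² = 7.84
Cov(F_1,F_2) = ρ·SD(F_1)·SD(F_2) = -0.3·4.8·2.8 = -4.032
V(1.5F_1 + 0.5F_2) = (1.5)²·V(F_1) + (0.5)²·V(F_2) + 2·(1.5)·(0.5)·Cov(F_1,F_2)
= 2.25·23.04 + 0.25·7.84 + 1.5·-4.032 = 47.752
SD(1.5F_1 + 0.5F_2) = √47.752 ≈ 6.910

6.910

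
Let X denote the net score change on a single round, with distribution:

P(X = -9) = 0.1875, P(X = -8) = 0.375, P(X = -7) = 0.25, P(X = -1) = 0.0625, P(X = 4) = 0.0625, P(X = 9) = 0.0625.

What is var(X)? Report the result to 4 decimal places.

E[X] = (-9)(0.1875) + (-8)(0.375) + (-7)(0.25) + (-1)(0.0625) + (4)(0.0625) + (9)(0.0625) = -5.6875
E[X²] = (-9)²(0.1875) + (-8)²(0.375) + (-7)²(0.25) + (-1)²(0.0625) + (4)²(0.0625) + (9)²(0.0625) = 57.5625
var(X) = E[X²] − (E[X])² = 57.5625 − (-5.6875)² = 25.21484375

25.2148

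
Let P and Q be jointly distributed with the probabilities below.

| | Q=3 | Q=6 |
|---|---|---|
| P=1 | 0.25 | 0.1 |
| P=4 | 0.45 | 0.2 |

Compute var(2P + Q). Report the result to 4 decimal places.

10.2600

E[P] = 2.95,  E[Q] = 3.9,  E[PQ] = 11.55
var(P) = 10.75 − (2.95)² = 2.0475;  var(Q) = 17.1 − (3.9)² = 1.89
Cov(P,Q) = 11.55 − (2.95)(3.9) = 0.045
var(2P + Q) = (2)²·2.0475 + (1)²·1.89 + 2·(2)·(1)·0.045 = 10.26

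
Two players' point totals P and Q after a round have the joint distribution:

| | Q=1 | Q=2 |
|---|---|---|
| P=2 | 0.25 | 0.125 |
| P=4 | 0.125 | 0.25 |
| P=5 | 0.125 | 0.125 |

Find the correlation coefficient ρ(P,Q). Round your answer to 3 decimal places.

0.204

E[P] = 3.5,  E[Q] = 1.5
E[PQ] = 5.375
cov(P,Q) = E[PQ] − E[P]E[Q] = 5.375 − (3.5)(1.5) = 0.125
var(P) = 1.5,  var(Q) = 0.25
ρ = 0.125 / √(1.5·0.25) ≈ 0.204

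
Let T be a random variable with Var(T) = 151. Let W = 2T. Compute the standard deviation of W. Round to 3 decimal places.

24.576

Var(2T) = (2)²·151 = 604
σ(W) = √604 ≈ 24.576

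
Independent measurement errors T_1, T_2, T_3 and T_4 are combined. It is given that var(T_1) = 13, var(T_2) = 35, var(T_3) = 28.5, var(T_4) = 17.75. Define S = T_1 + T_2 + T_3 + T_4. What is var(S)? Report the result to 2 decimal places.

94.25

By independence, var(S) = (1)²var(T_1) + (1)²var(T_2) + (1)²var(T_3) + (1)²var(T_4)
= (1)²·13 + (1)²·35 + (1)²·28.5 + (1)²·17.75 = 94.25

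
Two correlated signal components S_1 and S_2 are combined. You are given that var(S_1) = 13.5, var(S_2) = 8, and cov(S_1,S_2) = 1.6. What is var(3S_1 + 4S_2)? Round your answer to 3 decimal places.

var(3S_1 + 4S_2) = (3)²·var(S_1) + (4)²·var(S_2) + 2·(3)·(4)·cov(S_1,S_2)
= 9·13.5 + 16·8 + 24·1.6 = 287.9

287.900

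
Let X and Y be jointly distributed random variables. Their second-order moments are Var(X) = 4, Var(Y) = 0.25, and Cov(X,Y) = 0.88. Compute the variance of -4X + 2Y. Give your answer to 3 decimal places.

50.920

Var(-4X + 2Y) = (-4)²·Var(X) + (2)²·Var(Y) + 2·(-4)·(2)·Cov(X,Y)
= 16·4 + 4·0.25 + -16·0.88 = 50.92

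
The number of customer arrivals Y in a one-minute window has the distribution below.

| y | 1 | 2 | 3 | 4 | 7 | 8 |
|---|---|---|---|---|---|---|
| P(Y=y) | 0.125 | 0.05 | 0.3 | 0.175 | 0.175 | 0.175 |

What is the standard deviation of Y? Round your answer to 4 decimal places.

E[Y] = (1)(0.125) + (2)(0.05) + (3)(0.3) + (4)(0.175) + (7)(0.175) + (8)(0.175) = 4.45
E[Y²] = (1)²(0.125) + (2)²(0.05) + (3)²(0.3) + (4)²(0.175) + (7)²(0.175) + (8)²(0.175) = 25.6
var(Y) = E[Y²] − (E[Y])² = 25.6 − (4.45)² = 5.7975
SD(Y) = √5.7975 ≈ 2.4078

2.4078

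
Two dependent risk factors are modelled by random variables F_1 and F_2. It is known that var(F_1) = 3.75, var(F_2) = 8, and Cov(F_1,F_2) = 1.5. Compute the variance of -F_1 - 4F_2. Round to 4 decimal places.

var(-F_1 - 4F_2) = (-1)²·var(F_1) + (-4)²·var(F_2) + 2·(-1)·(-4)·Cov(F_1,F_2)
= 1·3.75 + 16·8 + 8·1.5 = 143.75

143.7500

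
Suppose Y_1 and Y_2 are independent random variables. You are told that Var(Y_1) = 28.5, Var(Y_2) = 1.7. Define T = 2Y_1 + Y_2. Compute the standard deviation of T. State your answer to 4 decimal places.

10.7564

By independence, Var(T) = (2)²Var(Y_1) + (1)²Var(Y_2)
= (2)²·28.5 + (1)²·1.7 = 115.7
SD(T) = √115.7 ≈ 10.7564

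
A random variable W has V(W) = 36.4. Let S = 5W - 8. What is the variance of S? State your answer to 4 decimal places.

910.0000

V(5W - 8) = (5)²·V(W) = 25·36.4 = 910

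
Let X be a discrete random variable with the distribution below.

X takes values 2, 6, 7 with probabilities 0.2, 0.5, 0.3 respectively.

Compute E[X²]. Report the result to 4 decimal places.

33.5000

E[X²] = (2)²(0.2) + (6)²(0.5) + (7)²(0.3) = 33.5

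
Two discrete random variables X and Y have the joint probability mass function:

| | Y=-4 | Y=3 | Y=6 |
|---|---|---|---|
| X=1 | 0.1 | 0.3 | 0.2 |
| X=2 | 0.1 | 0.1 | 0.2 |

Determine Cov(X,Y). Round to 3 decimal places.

-0.020

E[X] = 1.4,  E[Y] = 2.8
E[XY] = 3.9
Cov(X,Y) = E[XY] − E[X]E[Y] = 3.9 − (1.4)(2.8) = -0.02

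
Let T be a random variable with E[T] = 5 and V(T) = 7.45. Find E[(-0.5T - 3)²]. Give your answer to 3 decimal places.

32.113

E[-0.5T - 3] = -0.5·5 − 3 = -5.5
V(-0.5T - 3) = (-0.5)²·7.45 = 1.8625
E[(-0.5T - 3)²] = V((-0.5T - 3)) + (E[(-0.5T - 3)])² = 1.8625 + (-5.5)² = 32.1125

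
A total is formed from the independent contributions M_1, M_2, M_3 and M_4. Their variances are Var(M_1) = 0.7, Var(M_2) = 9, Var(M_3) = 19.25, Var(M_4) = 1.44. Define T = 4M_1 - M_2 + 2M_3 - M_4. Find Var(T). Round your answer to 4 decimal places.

98.6400

By independence, Var(T) = (4)²Var(M_1) + (-1)²Var(M_2) + (2)²Var(M_3) + (-1)²Var(M_4)
= (4)²·0.7 + (-1)²·9 + (2)²·19.25 + (-1)²·1.44 = 98.64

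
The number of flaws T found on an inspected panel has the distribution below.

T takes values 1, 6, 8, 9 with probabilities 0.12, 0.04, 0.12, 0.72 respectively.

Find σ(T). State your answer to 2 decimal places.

E[T] = (1)(0.12) + (6)(0.04) + (8)(0.12) + (9)(0.72) = 7.8
E[T²] = (1)²(0.12) + (6)²(0.04) + (8)²(0.12) + (9)²(0.72) = 67.56
Var(T) = E[T²] − (E[T])² = 67.56 − (7.8)² = 6.72
σ(T) = √6.72 ≈ 2.59

2.59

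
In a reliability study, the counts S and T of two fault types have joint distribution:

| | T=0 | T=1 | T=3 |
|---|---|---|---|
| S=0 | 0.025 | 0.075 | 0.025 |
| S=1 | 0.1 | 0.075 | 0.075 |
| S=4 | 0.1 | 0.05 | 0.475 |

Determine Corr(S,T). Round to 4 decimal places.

E[S] = 2.75,  E[T] = 1.925
E[ST] = 6.2
cov(S,T) = E[ST] − E[S]E[T] = 6.2 − (2.75)(1.925) = 0.90625
Var(S) = 2.6875,  Var(T) = 1.669375
ρ = 0.90625 / √(2.6875·1.669375) ≈ 0.4279

0.4279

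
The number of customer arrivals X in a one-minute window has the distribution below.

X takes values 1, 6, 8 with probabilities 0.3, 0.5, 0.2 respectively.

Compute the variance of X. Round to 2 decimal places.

E[X] = (1)(0.3) + (6)(0.5) + (8)(0.2) = 4.9
E[X²] = (1)²(0.3) + (6)²(0.5) + (8)²(0.2) = 31.1
var(X) = E[X²] − (E[X])² = 31.1 − (4.9)² = 7.09

7.09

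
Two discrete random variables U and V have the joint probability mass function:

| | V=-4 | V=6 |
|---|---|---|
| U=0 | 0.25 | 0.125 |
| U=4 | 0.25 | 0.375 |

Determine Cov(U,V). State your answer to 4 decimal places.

2.5000

E[U] = 2.5,  E[V] = 1
E[UV] = 5
Cov(U,V) = E[UV] − E[U]E[V] = 5 − (2.5)(1) = 2.5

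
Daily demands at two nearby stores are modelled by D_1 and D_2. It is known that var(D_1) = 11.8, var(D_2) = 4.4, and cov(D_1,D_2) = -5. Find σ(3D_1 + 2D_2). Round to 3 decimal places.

7.987

var(3D_1 + 2D_2) = (3)²·var(D_1) + (2)²·var(D_2) + 2·(3)·(2)·cov(D_1,D_2)
= 9·11.8 + 4·4.4 + 12·-5 = 63.8
σ(3D_1 + 2D_2) = √63.8 ≈ 7.987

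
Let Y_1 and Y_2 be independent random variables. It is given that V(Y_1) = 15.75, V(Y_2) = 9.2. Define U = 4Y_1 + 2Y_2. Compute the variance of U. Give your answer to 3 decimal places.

By independence, V(U) = (4)²V(Y_1) + (2)²V(Y_2)
= (4)²·15.75 + (2)²·9.2 = 288.8

288.800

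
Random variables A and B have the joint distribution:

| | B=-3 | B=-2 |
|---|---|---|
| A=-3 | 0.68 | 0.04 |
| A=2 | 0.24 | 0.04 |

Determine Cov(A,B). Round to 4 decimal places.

0.0880

E[A] = -1.6,  E[B] = -2.92
E[AB] = 4.76
Cov(A,B) = E[AB] − E[A]E[B] = 4.76 − (-1.6)(-2.92) = 0.088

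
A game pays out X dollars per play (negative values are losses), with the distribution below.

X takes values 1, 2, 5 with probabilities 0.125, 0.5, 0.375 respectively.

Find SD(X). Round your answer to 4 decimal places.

1.5811

E[X] = (1)(0.125) + (2)(0.5) + (5)(0.375) = 3
E[X²] = (1)²(0.125) + (2)²(0.5) + (5)²(0.375) = 11.5
var(X) = E[X²] − (E[X])² = 11.5 − (3)² = 2.5
SD(X) = √2.5 ≈ 1.5811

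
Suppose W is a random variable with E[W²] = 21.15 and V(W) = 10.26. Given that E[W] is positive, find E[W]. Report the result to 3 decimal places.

3.300

(E[W])² = E[W²] − V(W) = 21.15 − 10.26 = 10.89
E[W] = √10.89 = 3.3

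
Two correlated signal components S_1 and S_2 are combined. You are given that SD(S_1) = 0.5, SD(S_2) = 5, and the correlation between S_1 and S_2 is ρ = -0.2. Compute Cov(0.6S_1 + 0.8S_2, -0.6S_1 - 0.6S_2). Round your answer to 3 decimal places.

var(S_1) = (0.5)² = 0.25;  var(S_2) = (5)² = 25
Cov(S_1,S_2) = ρ·SD(S_1)·SD(S_2) = -0.2·0.5·5 = -0.5
Cov(0.6S_1 + 0.8S_2, -0.6S_1 - 0.6S_2) = (0.6)(-0.6)var(S_1) + (0.8)(-0.6)var(S_2) + [(0.6)(-0.6) + (0.8)(-0.6)]Cov(S_1,S_2)
= -0.36·0.25 + -0.48·25 + -0.84·-0.5 = -11.67

-11.670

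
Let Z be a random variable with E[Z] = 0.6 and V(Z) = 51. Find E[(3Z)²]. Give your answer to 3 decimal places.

E[3Z] = 3·0.6 = 1.8
V(3Z) = (3)²·51 = 459
E[(3Z)²] = V((3Z)) + (E[(3Z)])² = 459 + (1.8)² = 462.24

462.240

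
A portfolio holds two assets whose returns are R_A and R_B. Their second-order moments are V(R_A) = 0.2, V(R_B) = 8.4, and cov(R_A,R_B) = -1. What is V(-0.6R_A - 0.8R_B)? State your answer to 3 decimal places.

4.488

V(-0.6R_A - 0.8R_B) = (-0.6)²·V(R_A) + (-0.8)²·V(R_B) + 2·(-0.6)·(-0.8)·cov(R_A,R_B)
= 0.36·0.2 + 0.64·8.4 + 0.96·-1 = 4.488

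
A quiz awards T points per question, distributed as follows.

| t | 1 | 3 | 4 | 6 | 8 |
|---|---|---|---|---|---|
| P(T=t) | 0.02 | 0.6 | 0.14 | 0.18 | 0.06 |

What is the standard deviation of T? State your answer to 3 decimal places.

E[T] = (1)(0.02) + (3)(0.6) + (4)(0.14) + (6)(0.18) + (8)(0.06) = 3.94
E[T²] = (1)²(0.02) + (3)²(0.6) + (4)²(0.14) + (6)²(0.18) + (8)²(0.06) = 17.98
V(T) = E[T²] − (E[T])² = 17.98 − (3.94)² = 2.4564
σ(T) = √2.4564 ≈ 1.567

1.567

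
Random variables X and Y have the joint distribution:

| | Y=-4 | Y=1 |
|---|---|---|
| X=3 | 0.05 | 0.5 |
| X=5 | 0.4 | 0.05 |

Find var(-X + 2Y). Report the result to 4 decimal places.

E[X] = 3.9,  E[Y] = -1.25,  E[XY] = -6.85
var(X) = 16.2 − (3.9)² = 0.99;  var(Y) = 7.75 − (-1.25)² = 6.1875
Cov(X,Y) = -6.85 − (3.9)(-1.25) = -1.975
var(-X + 2Y) = (-1)²·0.99 + (2)²·6.1875 + 2·(-1)·(2)·-1.975 = 33.64

33.6400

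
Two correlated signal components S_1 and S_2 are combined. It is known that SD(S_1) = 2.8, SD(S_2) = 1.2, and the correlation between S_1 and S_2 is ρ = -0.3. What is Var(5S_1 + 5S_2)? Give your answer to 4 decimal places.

181.6000

Var(S_1) = (2.8)² = 7.84;  Var(S_2) = (1.2)² = 1.44
Cov(S_1,S_2) = ρ·SD(S_1)·SD(S_2) = -0.3·2.8·1.2 = -1.008
Var(5S_1 + 5S_2) = (5)²·Var(S_1) + (5)²·Var(S_2) + 2·(5)·(5)·Cov(S_1,S_2)
= 25·7.84 + 25·1.44 + 50·-1.008 = 181.6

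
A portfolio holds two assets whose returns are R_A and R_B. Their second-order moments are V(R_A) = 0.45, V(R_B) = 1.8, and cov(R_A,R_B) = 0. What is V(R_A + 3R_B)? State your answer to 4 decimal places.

V(R_A + 3R_B) = (1)²·V(R_A) + (3)²·V(R_B) + 2·(1)·(3)·cov(R_A,R_B)
= 1·0.45 + 9·1.8 + 6·0 = 16.65

16.6500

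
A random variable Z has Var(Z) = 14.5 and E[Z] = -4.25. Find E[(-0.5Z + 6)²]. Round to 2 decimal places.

E[-0.5Z + 6] = -0.5·-4.25 + 6 = 8.125
Var(-0.5Z + 6) = (-0.5)²·14.5 = 3.625
E[(-0.5Z + 6)²] = Var((-0.5Z + 6)) + (E[(-0.5Z + 6)])² = 3.625 + (8.125)² = 69.640625

69.64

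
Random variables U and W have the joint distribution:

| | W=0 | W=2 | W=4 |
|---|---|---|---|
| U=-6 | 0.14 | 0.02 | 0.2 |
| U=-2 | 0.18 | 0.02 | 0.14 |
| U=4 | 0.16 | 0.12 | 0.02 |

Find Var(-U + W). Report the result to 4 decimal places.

23.8800

E[U] = -1.64,  E[W] = 1.76,  E[UW] = -4.96
Var(U) = 19.12 − (-1.64)² = 16.4304;  Var(W) = 6.4 − (1.76)² = 3.3024
Cov(U,W) = -4.96 − (-1.64)(1.76) = -2.0736
Var(-U + W) = (-1)²·16.4304 + (1)²·3.3024 + 2·(-1)·(1)·-2.0736 = 23.88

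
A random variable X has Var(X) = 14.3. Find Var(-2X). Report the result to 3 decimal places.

Var(-2X) = (-2)²·Var(X) = 4·14.3 = 57.2

57.200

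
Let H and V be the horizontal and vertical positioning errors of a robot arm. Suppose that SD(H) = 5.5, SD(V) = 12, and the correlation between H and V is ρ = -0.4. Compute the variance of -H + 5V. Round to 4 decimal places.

Var(H) = (5.5)² = 30.25;  Var(V) = (12)² = 144
Cov(H,V) = ρ·SD(H)·SD(V) = -0.4·5.5·12 = -26.4
Var(-H + 5V) = (-1)²·Var(H) + (5)²·Var(V) + 2·(-1)·(5)·Cov(H,V)
= 1·30.25 + 25·144 + -10·-26.4 = 3894.25

3894.2500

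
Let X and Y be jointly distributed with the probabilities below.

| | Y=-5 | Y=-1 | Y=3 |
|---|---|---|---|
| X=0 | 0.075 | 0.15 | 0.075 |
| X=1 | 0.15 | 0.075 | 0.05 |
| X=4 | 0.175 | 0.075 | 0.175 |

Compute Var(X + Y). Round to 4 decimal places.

E[X] = 1.975,  E[Y] = -1.4,  E[XY] = -2.375
Var(X) = 7.075 − (1.975)² = 3.174375;  Var(Y) = 13 − (-1.4)² = 11.04
cov(X,Y) = -2.375 − (1.975)(-1.4) = 0.39
Var(X + Y) = (1)²·3.174375 + (1)²·11.04 + 2·(1)·(1)·0.39 = 14.994375

14.9944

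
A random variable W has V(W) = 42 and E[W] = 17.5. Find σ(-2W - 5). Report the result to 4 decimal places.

12.9615

V(-2W - 5) = (-2)²·42 = 168
σ(-2W - 5) = √168 ≈ 12.9615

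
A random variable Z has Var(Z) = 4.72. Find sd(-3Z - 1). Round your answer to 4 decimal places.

6.5177

Var(-3Z - 1) = (-3)²·4.72 = 42.48
sd(-3Z - 1) = √42.48 ≈ 6.5177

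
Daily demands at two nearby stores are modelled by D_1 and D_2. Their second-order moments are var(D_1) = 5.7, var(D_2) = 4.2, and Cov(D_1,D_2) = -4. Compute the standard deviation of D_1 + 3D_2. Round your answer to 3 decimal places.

var(D_1 + 3D_2) = (1)²·var(D_1) + (3)²·var(D_2) + 2·(1)·(3)·Cov(D_1,D_2)
= 1·5.7 + 9·4.2 + 6·-4 = 19.5
SD(D_1 + 3D_2) = √19.5 ≈ 4.416

4.416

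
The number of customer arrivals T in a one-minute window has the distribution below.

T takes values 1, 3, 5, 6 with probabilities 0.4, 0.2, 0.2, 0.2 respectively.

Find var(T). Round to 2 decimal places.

E[T] = (1)(0.4) + (3)(0.2) + (5)(0.2) + (6)(0.2) = 3.2
E[T²] = (1)²(0.4) + (3)²(0.2) + (5)²(0.2) + (6)²(0.2) = 14.4
var(T) = E[T²] − (E[T])² = 14.4 − (3.2)² = 4.16

4.16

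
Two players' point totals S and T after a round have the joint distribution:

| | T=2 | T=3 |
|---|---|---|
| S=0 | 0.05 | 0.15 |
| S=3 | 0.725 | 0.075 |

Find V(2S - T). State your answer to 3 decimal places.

E[S] = 2.4,  E[T] = 2.225,  E[ST] = 5.025
V(S) = 7.2 − (2.4)² = 1.44;  V(T) = 5.125 − (2.225)² = 0.174375
Cov(S,T) = 5.025 − (2.4)(2.225) = -0.315
V(2S - T) = (2)²·1.44 + (-1)²·0.174375 + 2·(2)·(-1)·-0.315 = 7.194375

7.194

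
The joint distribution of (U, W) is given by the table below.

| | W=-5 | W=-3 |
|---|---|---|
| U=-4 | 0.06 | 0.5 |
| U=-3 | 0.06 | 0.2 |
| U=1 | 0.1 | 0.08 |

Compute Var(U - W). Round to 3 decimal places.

E[U] = -2.84,  E[W] = -3.44,  E[UW] = 9.16
Var(U) = 11.48 − (-2.84)² = 3.4144;  Var(W) = 12.52 − (-3.44)² = 0.6864
Cov(U,W) = 9.16 − (-2.84)(-3.44) = -0.6096
Var(U - W) = (1)²·3.4144 + (-1)²·0.6864 + 2·(1)·(-1)·-0.6096 = 5.32

5.320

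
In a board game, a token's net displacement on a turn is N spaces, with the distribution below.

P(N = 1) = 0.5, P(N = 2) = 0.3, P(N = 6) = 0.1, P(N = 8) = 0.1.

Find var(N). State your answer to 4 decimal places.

5.4500

E[N] = (1)(0.5) + (2)(0.3) + (6)(0.1) + (8)(0.1) = 2.5
E[N²] = (1)²(0.5) + (2)²(0.3) + (6)²(0.1) + (8)²(0.1) = 11.7
var(N) = E[N²] − (E[N])² = 11.7 − (2.5)² = 5.45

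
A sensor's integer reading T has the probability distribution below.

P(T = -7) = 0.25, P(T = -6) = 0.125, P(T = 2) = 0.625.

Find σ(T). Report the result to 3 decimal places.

E[T] = (-7)(0.25) + (-6)(0.125) + (2)(0.625) = -1.25
E[T²] = (-7)²(0.25) + (-6)²(0.125) + (2)²(0.625) = 19.25
V(T) = E[T²] − (E[T])² = 19.25 − (-1.25)² = 17.6875
σ(T) = √17.6875 ≈ 4.206

4.206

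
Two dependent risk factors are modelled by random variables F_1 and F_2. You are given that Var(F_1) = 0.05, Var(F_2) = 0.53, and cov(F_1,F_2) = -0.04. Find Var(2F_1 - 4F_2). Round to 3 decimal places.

9.320

Var(2F_1 - 4F_2) = (2)²·Var(F_1) + (-4)²·Var(F_2) + 2·(2)·(-4)·cov(F_1,F_2)
= 4·0.05 + 16·0.53 + -16·-0.04 = 9.32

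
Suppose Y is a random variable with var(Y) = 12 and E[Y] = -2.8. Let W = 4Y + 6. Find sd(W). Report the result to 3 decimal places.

13.856

var(4Y + 6) = (4)²·12 = 192
sd(W) = √192 ≈ 13.856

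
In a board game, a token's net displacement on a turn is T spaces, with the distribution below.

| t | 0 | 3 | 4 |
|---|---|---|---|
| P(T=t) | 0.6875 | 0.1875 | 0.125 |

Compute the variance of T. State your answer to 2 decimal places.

E[T] = (0)(0.6875) + (3)(0.1875) + (4)(0.125) = 1.0625
E[T²] = (0)²(0.6875) + (3)²(0.1875) + (4)²(0.125) = 3.6875
Var(T) = E[T²] − (E[T])² = 3.6875 − (1.0625)² = 2.55859375

2.56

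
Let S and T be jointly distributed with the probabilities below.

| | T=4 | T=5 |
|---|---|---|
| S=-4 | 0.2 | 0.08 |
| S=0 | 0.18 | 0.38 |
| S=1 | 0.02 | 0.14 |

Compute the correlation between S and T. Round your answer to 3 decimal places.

0.419

E[S] = -0.96,  E[T] = 4.6
E[ST] = -4.02
cov(S,T) = E[ST] − E[S]E[T] = -4.02 − (-0.96)(4.6) = 0.396
V(S) = 3.7184,  V(T) = 0.24
ρ = 0.396 / √(3.7184·0.24) ≈ 0.419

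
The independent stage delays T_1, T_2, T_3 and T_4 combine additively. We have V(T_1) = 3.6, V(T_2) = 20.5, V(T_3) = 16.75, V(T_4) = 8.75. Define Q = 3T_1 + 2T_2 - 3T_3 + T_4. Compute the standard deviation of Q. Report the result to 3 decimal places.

By independence, V(Q) = (3)²V(T_1) + (2)²V(T_2) + (-3)²V(T_3) + (1)²V(T_4)
= (3)²·3.6 + (2)²·20.5 + (-3)²·16.75 + (1)²·8.75 = 273.9
sd(Q) = √273.9 ≈ 16.550

16.550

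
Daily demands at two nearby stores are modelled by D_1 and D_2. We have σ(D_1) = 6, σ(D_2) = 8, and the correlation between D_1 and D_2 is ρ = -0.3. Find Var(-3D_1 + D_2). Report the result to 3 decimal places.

474.400

Var(D_1) = (6)² = 36;  Var(D_2) = (8)² = 64
cov(D_1,D_2) = ρ·σ(D_1)·σ(D_2) = -0.3·6·8 = -14.4
Var(-3D_1 + D_2) = (-3)²·Var(D_1) + (1)²·Var(D_2) + 2·(-3)·(1)·cov(D_1,D_2)
= 9·36 + 1·64 + -6·-14.4 = 474.4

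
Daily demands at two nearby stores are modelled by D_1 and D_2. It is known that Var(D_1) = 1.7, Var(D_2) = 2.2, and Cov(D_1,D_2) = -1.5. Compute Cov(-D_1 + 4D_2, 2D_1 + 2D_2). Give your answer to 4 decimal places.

5.2000

Cov(-D_1 + 4D_2, 2D_1 + 2D_2) = (-1)(2)Var(D_1) + (4)(2)Var(D_2) + [(-1)(2) + (4)(2)]Cov(D_1,D_2)
= -2·1.7 + 8·2.2 + 6·-1.5 = 5.2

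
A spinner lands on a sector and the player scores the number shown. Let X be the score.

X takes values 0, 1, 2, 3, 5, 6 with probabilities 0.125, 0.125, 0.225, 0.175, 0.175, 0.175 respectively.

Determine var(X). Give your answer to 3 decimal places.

E[X] = (0)(0.125) + (1)(0.125) + (2)(0.225) + (3)(0.175) + (5)(0.175) + (6)(0.175) = 3.025
E[X²] = (0)²(0.125) + (1)²(0.125) + (2)²(0.225) + (3)²(0.175) + (5)²(0.175) + (6)²(0.175) = 13.275
var(X) = E[X²] − (E[X])² = 13.275 − (3.025)² = 4.124375

4.124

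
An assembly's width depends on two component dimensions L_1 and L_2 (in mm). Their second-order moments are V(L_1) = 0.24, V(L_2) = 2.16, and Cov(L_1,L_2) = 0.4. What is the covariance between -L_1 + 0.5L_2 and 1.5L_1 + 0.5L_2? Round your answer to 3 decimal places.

0.280

Cov(-L_1 + 0.5L_2, 1.5L_1 + 0.5L_2) = (-1)(1.5)V(L_1) + (0.5)(0.5)V(L_2) + [(-1)(0.5) + (0.5)(1.5)]Cov(L_1,L_2)
= -1.5·0.24 + 0.25·2.16 + 0.25·0.4 = 0.28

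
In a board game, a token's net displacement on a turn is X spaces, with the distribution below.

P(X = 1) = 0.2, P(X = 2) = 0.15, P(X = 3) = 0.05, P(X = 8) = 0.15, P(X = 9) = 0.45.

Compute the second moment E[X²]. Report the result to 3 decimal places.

E[X²] = (1)²(0.2) + (2)²(0.15) + (3)²(0.05) + (8)²(0.15) + (9)²(0.45) = 47.3

47.300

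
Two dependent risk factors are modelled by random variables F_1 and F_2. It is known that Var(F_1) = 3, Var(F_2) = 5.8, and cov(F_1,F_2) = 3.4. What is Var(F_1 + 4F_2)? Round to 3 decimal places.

Var(F_1 + 4F_2) = (1)²·Var(F_1) + (4)²·Var(F_2) + 2·(1)·(4)·cov(F_1,F_2)
= 1·3 + 16·5.8 + 8·3.4 = 123

123.000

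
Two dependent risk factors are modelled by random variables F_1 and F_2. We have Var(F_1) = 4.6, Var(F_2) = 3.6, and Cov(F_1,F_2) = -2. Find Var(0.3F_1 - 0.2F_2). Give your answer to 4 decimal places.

0.7980

Var(0.3F_1 - 0.2F_2) = (0.3)²·Var(F_1) + (-0.2)²·Var(F_2) + 2·(0.3)·(-0.2)·Cov(F_1,F_2)
= 0.09·4.6 + 0.04·3.6 + -0.12·-2 = 0.798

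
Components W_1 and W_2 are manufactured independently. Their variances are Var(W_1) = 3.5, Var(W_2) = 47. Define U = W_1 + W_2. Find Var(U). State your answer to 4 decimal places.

50.5000

By independence, Var(U) = (1)²Var(W_1) + (1)²Var(W_2)
= (1)²·3.5 + (1)²·47 = 50.5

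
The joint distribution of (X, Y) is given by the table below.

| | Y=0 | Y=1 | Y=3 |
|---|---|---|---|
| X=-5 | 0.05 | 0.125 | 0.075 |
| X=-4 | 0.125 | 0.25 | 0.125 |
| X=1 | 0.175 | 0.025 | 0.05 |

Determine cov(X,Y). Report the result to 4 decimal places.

E[X] = -3,  E[Y] = 1.15
E[XY] = -4.075
cov(X,Y) = E[XY] − E[X]E[Y] = -4.075 − (-3)(1.15) = -0.625

-0.6250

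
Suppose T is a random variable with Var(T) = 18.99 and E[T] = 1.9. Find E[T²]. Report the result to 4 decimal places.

E[T²] = Var(T) + (E[T])² = 18.99 + (1.9)² = 22.6

22.6000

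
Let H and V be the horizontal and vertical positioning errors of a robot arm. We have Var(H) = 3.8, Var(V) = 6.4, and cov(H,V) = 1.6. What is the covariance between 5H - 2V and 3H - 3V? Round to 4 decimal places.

61.8000

cov(5H - 2V, 3H - 3V) = (5)(3)Var(H) + (-2)(-3)Var(V) + [(5)(-3) + (-2)(3)]cov(H,V)
= 15·3.8 + 6·6.4 + -21·1.6 = 61.8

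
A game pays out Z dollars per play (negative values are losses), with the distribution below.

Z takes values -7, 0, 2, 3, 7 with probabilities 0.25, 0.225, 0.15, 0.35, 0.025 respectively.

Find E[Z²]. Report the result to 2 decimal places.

E[Z²] = (-7)²(0.25) + (0)²(0.225) + (2)²(0.15) + (3)²(0.35) + (7)²(0.025) = 17.225

17.23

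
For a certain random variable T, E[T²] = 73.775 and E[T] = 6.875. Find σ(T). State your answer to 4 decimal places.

5.1487

Var(T) = 73.775 − (6.875)² = 26.509375
σ(T) = √26.509375 ≈ 5.1487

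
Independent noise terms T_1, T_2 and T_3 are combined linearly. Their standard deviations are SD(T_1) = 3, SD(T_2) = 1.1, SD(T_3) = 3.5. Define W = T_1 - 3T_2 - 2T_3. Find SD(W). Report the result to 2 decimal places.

8.30

Var(T_1) = 9, Var(T_2) = 1.21, Var(T_3) = 12.25
By independence, Var(W) = (1)²Var(T_1) + (-3)²Var(T_2) + (-2)²Var(T_3)
= (1)²·9 + (-3)²·1.21 + (-2)²·12.25 = 68.89
SD(W) = √68.89 ≈ 8.30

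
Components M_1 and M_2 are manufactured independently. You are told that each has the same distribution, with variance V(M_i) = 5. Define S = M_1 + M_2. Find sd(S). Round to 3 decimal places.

3.162

By independence, V(S) = (1)²V(M_1) + (1)²V(M_2)
= (1)²·5 + (1)²·5 = 10
sd(S) = √10 ≈ 3.162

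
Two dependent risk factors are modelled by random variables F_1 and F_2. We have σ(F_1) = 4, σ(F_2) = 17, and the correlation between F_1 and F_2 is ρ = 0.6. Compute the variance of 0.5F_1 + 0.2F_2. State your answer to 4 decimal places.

23.7200

V(F_1) = (4)² = 16;  V(F_2) = (17)² = 289
Cov(F_1,F_2) = ρ·σ(F_1)·σ(F_2) = 0.6·4·17 = 40.8
V(0.5F_1 + 0.2F_2) = (0.5)²·V(F_1) + (0.2)²·V(F_2) + 2·(0.5)·(0.2)·Cov(F_1,F_2)
= 0.25·16 + 0.04·289 + 0.2·40.8 = 23.72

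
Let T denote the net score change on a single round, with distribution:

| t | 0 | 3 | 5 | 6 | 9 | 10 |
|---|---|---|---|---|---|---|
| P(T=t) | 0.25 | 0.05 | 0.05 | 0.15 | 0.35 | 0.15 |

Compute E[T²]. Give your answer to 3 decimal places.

E[T²] = (0)²(0.25) + (3)²(0.05) + (5)²(0.05) + (6)²(0.15) + (9)²(0.35) + (10)²(0.15) = 50.45

50.450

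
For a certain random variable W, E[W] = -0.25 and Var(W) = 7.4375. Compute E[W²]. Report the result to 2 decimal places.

7.50

E[W²] = Var(W) + (E[W])² = 7.4375 + (-0.25)² = 7.5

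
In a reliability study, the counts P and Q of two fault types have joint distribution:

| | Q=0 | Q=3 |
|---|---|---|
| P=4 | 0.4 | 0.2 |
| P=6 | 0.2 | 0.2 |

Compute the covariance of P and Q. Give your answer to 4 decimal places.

E[P] = 4.8,  E[Q] = 1.2
E[PQ] = 6
Cov(P,Q) = E[PQ] − E[P]E[Q] = 6 − (4.8)(1.2) = 0.24

0.2400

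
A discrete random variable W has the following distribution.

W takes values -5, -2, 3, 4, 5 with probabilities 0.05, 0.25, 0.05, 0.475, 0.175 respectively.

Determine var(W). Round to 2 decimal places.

9.94

E[W] = (-5)(0.05) + (-2)(0.25) + (3)(0.05) + (4)(0.475) + (5)(0.175) = 2.175
E[W²] = (-5)²(0.05) + (-2)²(0.25) + (3)²(0.05) + (4)²(0.475) + (5)²(0.175) = 14.675
var(W) = E[W²] − (E[W])² = 14.675 − (2.175)² = 9.944375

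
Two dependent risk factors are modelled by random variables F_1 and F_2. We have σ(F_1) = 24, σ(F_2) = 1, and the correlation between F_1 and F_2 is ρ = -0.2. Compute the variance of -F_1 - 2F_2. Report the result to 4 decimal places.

560.8000

Var(F_1) = (24)² = 576;  Var(F_2) = (1)² = 1
Cov(F_1,F_2) = ρ·σ(F_1)·σ(F_2) = -0.2·24·1 = -4.8
Var(-F_1 - 2F_2) = (-1)²·Var(F_1) + (-2)²·Var(F_2) + 2·(-1)·(-2)·Cov(F_1,F_2)
= 1·576 + 4·1 + 4·-4.8 = 560.8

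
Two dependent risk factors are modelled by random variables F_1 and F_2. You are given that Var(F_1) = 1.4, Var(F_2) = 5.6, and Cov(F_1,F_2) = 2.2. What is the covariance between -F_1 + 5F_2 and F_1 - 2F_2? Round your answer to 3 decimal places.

Cov(-F_1 + 5F_2, F_1 - 2F_2) = (-1)(1)Var(F_1) + (5)(-2)Var(F_2) + [(-1)(-2) + (5)(1)]Cov(F_1,F_2)
= -1·1.4 + -10·5.6 + 7·2.2 = -42

-42.000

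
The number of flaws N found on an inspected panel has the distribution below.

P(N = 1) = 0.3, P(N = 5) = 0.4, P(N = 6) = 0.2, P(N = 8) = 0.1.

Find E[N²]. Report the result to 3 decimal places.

23.900

E[N²] = (1)²(0.3) + (5)²(0.4) + (6)²(0.2) + (8)²(0.1) = 23.9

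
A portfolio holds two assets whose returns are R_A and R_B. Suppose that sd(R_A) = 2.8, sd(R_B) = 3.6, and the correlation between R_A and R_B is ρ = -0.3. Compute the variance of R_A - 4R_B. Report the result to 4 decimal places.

239.3920

Var(R_A) = (2.8)² = 7.84;  Var(R_B) = (3.6)² = 12.96
cov(R_A,R_B) = ρ·sd(R_A)·sd(R_B) = -0.3·2.8·3.6 = -3.024
Var(R_A - 4R_B) = (1)²·Var(R_A) + (-4)²·Var(R_B) + 2·(1)·(-4)·cov(R_A,R_B)
= 1·7.84 + 16·12.96 + -8·-3.024 = 239.392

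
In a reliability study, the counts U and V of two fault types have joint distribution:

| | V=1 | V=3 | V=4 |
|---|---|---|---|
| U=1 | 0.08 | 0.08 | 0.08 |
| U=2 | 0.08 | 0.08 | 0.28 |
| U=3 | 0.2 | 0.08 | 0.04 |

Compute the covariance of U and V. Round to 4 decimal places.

E[U] = 2.08,  E[V] = 2.68
E[UV] = 5.32
cov(U,V) = E[UV] − E[U]E[V] = 5.32 − (2.08)(2.68) = -0.2544

-0.2544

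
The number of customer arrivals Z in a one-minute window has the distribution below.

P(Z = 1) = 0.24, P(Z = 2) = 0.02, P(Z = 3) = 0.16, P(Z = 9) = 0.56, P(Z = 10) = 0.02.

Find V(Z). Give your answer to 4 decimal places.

13.1200

E[Z] = (1)(0.24) + (2)(0.02) + (3)(0.16) + (9)(0.56) + (10)(0.02) = 6
E[Z²] = (1)²(0.24) + (2)²(0.02) + (3)²(0.16) + (9)²(0.56) + (10)²(0.02) = 49.12
V(Z) = E[Z²] − (E[Z])² = 49.12 − (6)² = 13.12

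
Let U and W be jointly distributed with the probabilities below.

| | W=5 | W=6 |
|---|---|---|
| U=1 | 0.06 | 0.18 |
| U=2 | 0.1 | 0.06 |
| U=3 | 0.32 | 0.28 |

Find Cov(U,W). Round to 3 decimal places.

E[U] = 2.36,  E[W] = 5.52
E[UW] = 12.94
Cov(U,W) = E[UW] − E[U]E[W] = 12.94 − (2.36)(5.52) = -0.0872

-0.087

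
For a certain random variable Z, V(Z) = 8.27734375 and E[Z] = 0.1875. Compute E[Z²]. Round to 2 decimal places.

8.31

E[Z²] = V(Z) + (E[Z])² = 8.27734375 + (0.1875)² = 8.3125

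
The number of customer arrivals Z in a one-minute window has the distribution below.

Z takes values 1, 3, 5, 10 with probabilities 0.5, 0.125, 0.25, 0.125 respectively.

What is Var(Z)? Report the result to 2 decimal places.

8.98

E[Z] = (1)(0.5) + (3)(0.125) + (5)(0.25) + (10)(0.125) = 3.375
E[Z²] = (1)²(0.5) + (3)²(0.125) + (5)²(0.25) + (10)²(0.125) = 20.375
Var(Z) = E[Z²] − (E[Z])² = 20.375 − (3.375)² = 8.984375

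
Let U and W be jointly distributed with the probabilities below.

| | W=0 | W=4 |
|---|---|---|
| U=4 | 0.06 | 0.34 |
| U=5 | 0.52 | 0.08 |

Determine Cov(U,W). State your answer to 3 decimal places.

-0.688

E[U] = 4.6,  E[W] = 1.68
E[UW] = 7.04
Cov(U,W) = E[UW] − E[U]E[W] = 7.04 − (4.6)(1.68) = -0.688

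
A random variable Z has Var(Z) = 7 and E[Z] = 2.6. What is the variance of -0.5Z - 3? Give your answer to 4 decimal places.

Var(-0.5Z - 3) = (-0.5)²·Var(Z) = 0.25·7 = 1.75

1.7500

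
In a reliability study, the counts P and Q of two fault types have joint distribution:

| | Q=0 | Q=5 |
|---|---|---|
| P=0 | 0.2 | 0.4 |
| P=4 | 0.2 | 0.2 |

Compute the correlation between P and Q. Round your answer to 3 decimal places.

E[P] = 1.6,  E[Q] = 3
E[PQ] = 4
cov(P,Q) = E[PQ] − E[P]E[Q] = 4 − (1.6)(3) = -0.8
Var(P) = 3.84,  Var(Q) = 6
ρ = -0.8 / √(3.84·6) ≈ -0.167

-0.167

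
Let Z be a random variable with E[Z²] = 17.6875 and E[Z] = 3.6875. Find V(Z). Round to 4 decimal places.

4.0898

V(Z) = 17.6875 − (3.6875)² = 4.08984375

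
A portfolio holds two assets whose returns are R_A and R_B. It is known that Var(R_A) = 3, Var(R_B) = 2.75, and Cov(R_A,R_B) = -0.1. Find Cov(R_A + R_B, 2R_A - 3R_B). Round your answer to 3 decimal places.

-2.150

Cov(R_A + R_B, 2R_A - 3R_B) = (1)(2)Var(R_A) + (1)(-3)Var(R_B) + [(1)(-3) + (1)(2)]Cov(R_A,R_B)
= 2·3 + -3·2.75 + -1·-0.1 = -2.15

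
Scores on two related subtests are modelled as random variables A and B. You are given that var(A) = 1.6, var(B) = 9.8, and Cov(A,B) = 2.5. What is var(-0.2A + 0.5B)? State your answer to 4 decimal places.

2.0140

var(-0.2A + 0.5B) = (-0.2)²·var(A) + (0.5)²·var(B) + 2·(-0.2)·(0.5)·Cov(A,B)
= 0.04·1.6 + 0.25·9.8 + -0.2·2.5 = 2.014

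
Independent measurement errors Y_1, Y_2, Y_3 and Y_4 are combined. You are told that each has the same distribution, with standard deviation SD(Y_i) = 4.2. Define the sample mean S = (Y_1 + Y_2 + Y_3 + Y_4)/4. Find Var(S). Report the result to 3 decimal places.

4.410

Var(Y_i) = (4.2)² = 17.64
By independence, Var(S) = (0.25)²Var(Y_1) + (0.25)²Var(Y_2) + (0.25)²Var(Y_3) + (0.25)²Var(Y_4)
= (0.25)²·17.64 + (0.25)²·17.64 + (0.25)²·17.64 + (0.25)²·17.64 = 4.41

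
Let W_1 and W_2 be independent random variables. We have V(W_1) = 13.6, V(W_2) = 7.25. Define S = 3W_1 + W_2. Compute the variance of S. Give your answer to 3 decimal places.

129.650

By independence, V(S) = (3)²V(W_1) + (1)²V(W_2)
= (3)²·13.6 + (1)²·7.25 = 129.65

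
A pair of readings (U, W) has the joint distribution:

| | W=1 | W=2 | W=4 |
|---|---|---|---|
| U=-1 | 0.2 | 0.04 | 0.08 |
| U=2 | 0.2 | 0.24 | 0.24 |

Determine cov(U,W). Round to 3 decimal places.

0.350

E[U] = 1.04,  E[W] = 2.24
E[UW] = 2.68
cov(U,W) = E[UW] − E[U]E[W] = 2.68 − (1.04)(2.24) = 0.3504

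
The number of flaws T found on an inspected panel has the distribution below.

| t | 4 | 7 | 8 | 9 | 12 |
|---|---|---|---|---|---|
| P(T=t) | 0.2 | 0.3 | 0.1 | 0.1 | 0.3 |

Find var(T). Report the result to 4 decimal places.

E[T] = (4)(0.2) + (7)(0.3) + (8)(0.1) + (9)(0.1) + (12)(0.3) = 8.2
E[T²] = (4)²(0.2) + (7)²(0.3) + (8)²(0.1) + (9)²(0.1) + (12)²(0.3) = 75.6
var(T) = E[T²] − (E[T])² = 75.6 − (8.2)² = 8.36

8.3600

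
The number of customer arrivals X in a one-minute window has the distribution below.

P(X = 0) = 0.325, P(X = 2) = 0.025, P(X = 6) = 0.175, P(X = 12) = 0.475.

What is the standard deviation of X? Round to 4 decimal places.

E[X] = (0)(0.325) + (2)(0.025) + (6)(0.175) + (12)(0.475) = 6.8
E[X²] = (0)²(0.325) + (2)²(0.025) + (6)²(0.175) + (12)²(0.475) = 74.8
Var(X) = E[X²] − (E[X])² = 74.8 − (6.8)² = 28.56
σ(X) = √28.56 ≈ 5.3442

5.3442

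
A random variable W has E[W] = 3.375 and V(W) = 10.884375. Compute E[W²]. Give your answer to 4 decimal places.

E[W²] = V(W) + (E[W])² = 10.884375 + (3.375)² = 22.275

22.2750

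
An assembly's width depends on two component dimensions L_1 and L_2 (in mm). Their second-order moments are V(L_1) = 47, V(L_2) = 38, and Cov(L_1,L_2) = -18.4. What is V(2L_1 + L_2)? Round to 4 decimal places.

V(2L_1 + L_2) = (2)²·V(L_1) + (1)²·V(L_2) + 2·(2)·(1)·Cov(L_1,L_2)
= 4·47 + 1·38 + 4·-18.4 = 152.4

152.4000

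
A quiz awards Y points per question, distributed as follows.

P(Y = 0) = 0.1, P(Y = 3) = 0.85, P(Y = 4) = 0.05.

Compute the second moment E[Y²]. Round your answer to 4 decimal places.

E[Y²] = (0)²(0.1) + (3)²(0.85) + (4)²(0.05) = 8.45

8.4500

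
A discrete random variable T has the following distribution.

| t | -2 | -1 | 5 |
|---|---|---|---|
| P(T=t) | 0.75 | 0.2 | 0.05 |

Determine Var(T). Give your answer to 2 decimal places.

E[T] = (-2)(0.75) + (-1)(0.2) + (5)(0.05) = -1.45
E[T²] = (-2)²(0.75) + (-1)²(0.2) + (5)²(0.05) = 4.45
Var(T) = E[T²] − (E[T])² = 4.45 − (-1.45)² = 2.3475

2.35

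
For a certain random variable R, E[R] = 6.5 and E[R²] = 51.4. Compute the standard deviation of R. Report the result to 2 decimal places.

Var(R) = 51.4 − (6.5)² = 9.15
SD(R) = √9.15 ≈ 3.02

3.02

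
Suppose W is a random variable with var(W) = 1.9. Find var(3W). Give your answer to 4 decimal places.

var(3W) = (3)²·var(W) = 9·1.9 = 17.1

17.1000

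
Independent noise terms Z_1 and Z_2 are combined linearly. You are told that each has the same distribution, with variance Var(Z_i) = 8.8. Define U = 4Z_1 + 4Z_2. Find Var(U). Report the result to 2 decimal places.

281.60

By independence, Var(U) = (4)²Var(Z_1) + (4)²Var(Z_2)
= (4)²·8.8 + (4)²·8.8 = 281.6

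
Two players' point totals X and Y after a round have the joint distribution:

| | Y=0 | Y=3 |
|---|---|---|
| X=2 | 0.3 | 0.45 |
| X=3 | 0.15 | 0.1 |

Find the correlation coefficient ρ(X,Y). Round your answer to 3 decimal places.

E[X] = 2.25,  E[Y] = 1.65
E[XY] = 3.6
Cov(X,Y) = E[XY] − E[X]E[Y] = 3.6 − (2.25)(1.65) = -0.1125
Var(X) = 0.1875,  Var(Y) = 2.2275
ρ = -0.1125 / √(0.1875·2.2275) ≈ -0.174

-0.174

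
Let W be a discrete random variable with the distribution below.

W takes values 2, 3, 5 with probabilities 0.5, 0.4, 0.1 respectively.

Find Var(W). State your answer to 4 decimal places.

0.8100

E[W] = (2)(0.5) + (3)(0.4) + (5)(0.1) = 2.7
E[W²] = (2)²(0.5) + (3)²(0.4) + (5)²(0.1) = 8.1
Var(W) = E[W²] − (E[W])² = 8.1 − (2.7)² = 0.81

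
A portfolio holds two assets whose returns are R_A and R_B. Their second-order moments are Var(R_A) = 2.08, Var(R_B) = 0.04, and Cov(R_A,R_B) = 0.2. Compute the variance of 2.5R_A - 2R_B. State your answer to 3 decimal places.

Var(2.5R_A - 2R_B) = (2.5)²·Var(R_A) + (-2)²·Var(R_B) + 2·(2.5)·(-2)·Cov(R_A,R_B)
= 6.25·2.08 + 4·0.04 + -10·0.2 = 11.16

11.160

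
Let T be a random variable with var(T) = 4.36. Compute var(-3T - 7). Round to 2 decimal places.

39.24

var(-3T - 7) = (-3)²·var(T) = 9·4.36 = 39.24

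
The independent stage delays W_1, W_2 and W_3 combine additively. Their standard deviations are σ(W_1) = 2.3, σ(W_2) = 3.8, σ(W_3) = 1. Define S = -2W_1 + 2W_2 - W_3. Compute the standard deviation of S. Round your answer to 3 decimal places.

8.940

var(W_1) = 5.29, var(W_2) = 14.44, var(W_3) = 1
By independence, var(S) = (-2)²var(W_1) + (2)²var(W_2) + (-1)²var(W_3)
= (-2)²·5.29 + (2)²·14.44 + (-1)²·1 = 79.92
σ(S) = √79.92 ≈ 8.940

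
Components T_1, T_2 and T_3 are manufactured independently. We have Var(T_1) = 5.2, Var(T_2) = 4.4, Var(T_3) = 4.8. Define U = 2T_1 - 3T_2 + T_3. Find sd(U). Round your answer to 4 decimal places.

By independence, Var(U) = (2)²Var(T_1) + (-3)²Var(T_2) + (1)²Var(T_3)
= (2)²·5.2 + (-3)²·4.4 + (1)²·4.8 = 65.2
sd(U) = √65.2 ≈ 8.0747

8.0747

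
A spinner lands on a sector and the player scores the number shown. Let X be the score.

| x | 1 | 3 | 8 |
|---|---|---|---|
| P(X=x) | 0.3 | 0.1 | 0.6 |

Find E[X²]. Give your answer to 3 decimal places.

E[X²] = (1)²(0.3) + (3)²(0.1) + (8)²(0.6) = 39.6

39.600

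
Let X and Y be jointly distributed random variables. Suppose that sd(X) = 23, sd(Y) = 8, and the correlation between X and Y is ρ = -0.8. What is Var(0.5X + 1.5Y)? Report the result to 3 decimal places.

55.450

Var(X) = (23)² = 529;  Var(Y) = (8)² = 64
cov(X,Y) = ρ·sd(X)·sd(Y) = -0.8·23·8 = -147.2
Var(0.5X + 1.5Y) = (0.5)²·Var(X) + (1.5)²·Var(Y) + 2·(0.5)·(1.5)·cov(X,Y)
= 0.25·529 + 2.25·64 + 1.5·-147.2 = 55.45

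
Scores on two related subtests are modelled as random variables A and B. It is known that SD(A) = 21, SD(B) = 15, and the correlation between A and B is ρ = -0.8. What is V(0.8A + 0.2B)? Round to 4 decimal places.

210.6000

V(A) = (21)² = 441;  V(B) = (15)² = 225
Cov(A,B) = ρ·SD(A)·SD(B) = -0.8·21·15 = -252
V(0.8A + 0.2B) = (0.8)²·V(A) + (0.2)²·V(B) + 2·(0.8)·(0.2)·Cov(A,B)
= 0.64·441 + 0.04·225 + 0.32·-252 = 210.6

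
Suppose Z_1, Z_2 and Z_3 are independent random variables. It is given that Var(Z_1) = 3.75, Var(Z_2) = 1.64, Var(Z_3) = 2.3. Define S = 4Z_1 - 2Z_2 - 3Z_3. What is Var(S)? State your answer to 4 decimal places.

By independence, Var(S) = (4)²Var(Z_1) + (-2)²Var(Z_2) + (-3)²Var(Z_3)
= (4)²·3.75 + (-2)²·1.64 + (-3)²·2.3 = 87.26

87.2600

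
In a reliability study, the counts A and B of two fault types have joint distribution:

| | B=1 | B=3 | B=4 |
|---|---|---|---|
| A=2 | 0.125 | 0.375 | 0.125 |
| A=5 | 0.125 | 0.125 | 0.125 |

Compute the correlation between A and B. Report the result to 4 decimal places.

-0.0592

E[A] = 3.125,  E[B] = 2.75
E[AB] = 8.5
Cov(A,B) = E[AB] − E[A]E[B] = 8.5 − (3.125)(2.75) = -0.09375
var(A) = 2.109375,  var(B) = 1.1875
ρ = -0.09375 / √(2.109375·1.1875) ≈ -0.0592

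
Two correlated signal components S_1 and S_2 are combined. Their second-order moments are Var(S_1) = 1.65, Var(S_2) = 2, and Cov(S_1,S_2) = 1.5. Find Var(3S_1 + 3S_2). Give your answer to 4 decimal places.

Var(3S_1 + 3S_2) = (3)²·Var(S_1) + (3)²·Var(S_2) + 2·(3)·(3)·Cov(S_1,S_2)
= 9·1.65 + 9·2 + 18·1.5 = 59.85

59.8500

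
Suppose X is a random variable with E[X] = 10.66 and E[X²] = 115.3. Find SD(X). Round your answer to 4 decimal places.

V(X) = 115.3 − (10.66)² = 1.6644
SD(X) = √1.6644 ≈ 1.2901

1.2901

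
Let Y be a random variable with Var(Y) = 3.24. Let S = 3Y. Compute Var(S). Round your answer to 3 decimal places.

29.160

Var(3Y) = (3)²·Var(Y) = 9·3.24 = 29.16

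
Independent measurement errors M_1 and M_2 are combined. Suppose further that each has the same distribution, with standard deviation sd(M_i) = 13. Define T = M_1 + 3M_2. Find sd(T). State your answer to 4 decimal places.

Var(M_i) = (13)² = 169
By independence, Var(T) = (1)²Var(M_1) + (3)²Var(M_2)
= (1)²·169 + (3)²·169 = 1690
sd(T) = √1690 ≈ 41.1096

41.1096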